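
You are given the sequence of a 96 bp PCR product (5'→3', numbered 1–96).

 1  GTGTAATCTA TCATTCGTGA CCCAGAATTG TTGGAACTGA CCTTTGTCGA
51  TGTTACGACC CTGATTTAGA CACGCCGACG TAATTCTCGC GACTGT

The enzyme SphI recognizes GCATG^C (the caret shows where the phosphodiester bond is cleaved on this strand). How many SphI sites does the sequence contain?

No occurrence of GCATGC is present in the sequence.
SphI does not cut: 0 sites.

0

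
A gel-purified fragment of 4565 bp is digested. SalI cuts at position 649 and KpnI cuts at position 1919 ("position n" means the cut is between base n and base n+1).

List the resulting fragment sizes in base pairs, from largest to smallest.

Combined cut positions (sorted): 649, 1919.
Linear molecule, 2 cuts → 3 fragments:
  649 − 0 = 649 bp
  1919 − 649 = 1270 bp
  4565 − 1919 = 2646 bp
Sorted largest to smallest: 2646, 1270, 649 bp.

2646, 1270, 649 bp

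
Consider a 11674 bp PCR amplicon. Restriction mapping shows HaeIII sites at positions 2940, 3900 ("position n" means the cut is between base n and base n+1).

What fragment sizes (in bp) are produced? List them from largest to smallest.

Linear molecule, 2 cuts → 3 fragments:
  2940 − 0 = 2940 bp
  3900 − 2940 = 960 bp
  11674 − 3900 = 7774 bp
Sorted largest to smallest: 7774, 2940, 960 bp.

7774, 2940, 960 bp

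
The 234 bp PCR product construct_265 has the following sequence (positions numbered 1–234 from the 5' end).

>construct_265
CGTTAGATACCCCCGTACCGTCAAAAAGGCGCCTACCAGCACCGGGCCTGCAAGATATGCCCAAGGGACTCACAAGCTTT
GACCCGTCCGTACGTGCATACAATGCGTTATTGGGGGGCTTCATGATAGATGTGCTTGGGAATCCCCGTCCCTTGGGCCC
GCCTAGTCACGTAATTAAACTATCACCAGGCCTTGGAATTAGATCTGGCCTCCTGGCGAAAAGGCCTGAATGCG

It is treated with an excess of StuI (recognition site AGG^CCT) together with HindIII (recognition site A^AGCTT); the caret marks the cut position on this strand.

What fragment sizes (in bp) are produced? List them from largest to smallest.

116, 74, 34, 10 bp

StuI sites (AGGCCT) start at positions 188, 222.
StuI cuts after base 3 of each site, so after positions 190, 224.
The HindIII site (AAGCTT) starts at position 74.
HindIII cuts after the first base of each site, so after position 74.
Combined cut positions: 74, 190, 224.
Linear molecule, 3 cuts → 4 fragments:
  1–74 → 74 bp
  75–190 → 116 bp
  191–224 → 34 bp
  225–234 → 10 bp
Sorted largest to smallest: 116, 74, 34, 10 bp.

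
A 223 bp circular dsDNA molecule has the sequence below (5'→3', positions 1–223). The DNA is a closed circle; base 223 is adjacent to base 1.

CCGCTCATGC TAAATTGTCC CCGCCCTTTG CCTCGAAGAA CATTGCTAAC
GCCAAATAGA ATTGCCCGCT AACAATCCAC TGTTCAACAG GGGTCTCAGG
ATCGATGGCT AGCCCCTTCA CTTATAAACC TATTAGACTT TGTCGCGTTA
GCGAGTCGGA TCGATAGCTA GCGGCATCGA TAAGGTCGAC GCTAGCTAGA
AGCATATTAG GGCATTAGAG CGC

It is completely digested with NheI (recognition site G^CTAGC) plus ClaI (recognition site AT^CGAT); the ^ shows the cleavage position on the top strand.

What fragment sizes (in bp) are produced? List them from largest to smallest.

134, 53, 14, 10, 6, 6 bp

NheI sites (GCTAGC) start at positions 108, 167, 191.
NheI cuts after the first base of each site, so after positions 108, 167, 191.
ClaI sites (ATCGAT) start at positions 101, 160, 176.
ClaI cuts after base 2 of each site, so after positions 102, 161, 177.
Combined cut positions: 102, 108, 161, 167, 177, 191.
Circular molecule, 6 cuts → 6 fragments:
  103–108 → 6 bp
  109–161 → 53 bp
  162–167 → 6 bp
  168–177 → 10 bp
  178–191 → 14 bp
  192–223 then 1–102 → 32 + 102 = 134 bp
Sorted largest to smallest: 134, 53, 14, 10, 6, 6 bp.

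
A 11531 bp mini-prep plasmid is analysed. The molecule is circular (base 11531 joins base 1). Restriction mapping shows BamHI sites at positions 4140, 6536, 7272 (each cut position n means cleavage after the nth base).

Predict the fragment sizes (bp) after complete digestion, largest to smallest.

Circular molecule, 3 cuts → 3 fragments:
  6536 − 4140 = 2396 bp
  7272 − 6536 = 736 bp
  wrap: 11531 − 7272 + 4140 = 8399 bp
Sorted largest to smallest: 8399, 2396, 736 bp.

8399, 2396, 736 bp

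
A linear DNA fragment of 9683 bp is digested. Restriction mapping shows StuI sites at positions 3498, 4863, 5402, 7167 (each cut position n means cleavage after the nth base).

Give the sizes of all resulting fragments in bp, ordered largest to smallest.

3498, 2516, 1765, 1365, 539 bp

Linear molecule, 4 cuts → 5 fragments:
  3498 − 0 = 3498 bp
  4863 − 3498 = 1365 bp
  5402 − 4863 = 539 bp
  7167 − 5402 = 1765 bp
  9683 − 7167 = 2516 bp
Sorted largest to smallest: 3498, 2516, 1765, 1365, 539 bp.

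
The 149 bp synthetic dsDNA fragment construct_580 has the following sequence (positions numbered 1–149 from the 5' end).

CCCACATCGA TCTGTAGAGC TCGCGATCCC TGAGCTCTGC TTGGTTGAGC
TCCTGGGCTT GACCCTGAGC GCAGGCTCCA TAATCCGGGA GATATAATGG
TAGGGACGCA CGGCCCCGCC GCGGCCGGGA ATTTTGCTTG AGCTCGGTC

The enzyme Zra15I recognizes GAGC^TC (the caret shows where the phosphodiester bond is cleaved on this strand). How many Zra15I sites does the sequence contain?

4

GAGCTC occurs starting at positions 17, 32, 47, 140.
Zra15I cuts at 4 sites.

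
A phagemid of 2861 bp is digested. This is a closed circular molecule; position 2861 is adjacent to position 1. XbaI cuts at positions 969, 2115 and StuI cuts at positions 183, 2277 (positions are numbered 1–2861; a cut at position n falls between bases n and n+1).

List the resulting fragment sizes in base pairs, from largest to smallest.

Combined cut positions (sorted): 183, 969, 2115, 2277.
Circular molecule, 4 cuts → 4 fragments:
  969 − 183 = 786 bp
  2115 − 969 = 1146 bp
  2277 − 2115 = 162 bp
  wrap: 2861 − 2277 + 183 = 767 bp
Sorted largest to smallest: 1146, 786, 767, 162 bp.

1146, 786, 767, 162 bp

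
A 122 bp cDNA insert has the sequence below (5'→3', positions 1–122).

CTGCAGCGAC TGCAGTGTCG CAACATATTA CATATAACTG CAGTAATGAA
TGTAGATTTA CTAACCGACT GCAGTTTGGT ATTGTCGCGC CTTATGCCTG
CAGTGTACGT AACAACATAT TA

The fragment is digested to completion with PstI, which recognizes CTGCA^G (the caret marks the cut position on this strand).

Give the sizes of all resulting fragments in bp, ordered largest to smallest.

31, 29, 28, 20, 9, 5 bp

PstI sites (CTGCAG) start at positions 1, 10, 38, 69, 98.
PstI cuts after base 5 of each site (before the last base), so after positions 5, 14, 42, 73, 102.
Linear molecule, 5 cuts → 6 fragments:
  1–5 → 5 bp
  6–14 → 9 bp
  15–42 → 28 bp
  43–73 → 31 bp
  74–102 → 29 bp
  103–122 → 20 bp
Sorted largest to smallest: 31, 29, 28, 20, 9, 5 bp.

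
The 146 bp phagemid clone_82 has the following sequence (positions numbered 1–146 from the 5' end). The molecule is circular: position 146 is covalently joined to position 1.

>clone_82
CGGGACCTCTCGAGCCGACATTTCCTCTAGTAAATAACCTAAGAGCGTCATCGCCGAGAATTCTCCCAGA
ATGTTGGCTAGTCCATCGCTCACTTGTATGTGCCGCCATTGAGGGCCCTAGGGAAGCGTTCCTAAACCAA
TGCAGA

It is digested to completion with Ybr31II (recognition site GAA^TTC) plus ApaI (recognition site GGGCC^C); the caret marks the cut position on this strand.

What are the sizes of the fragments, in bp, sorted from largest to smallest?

89, 57 bp

The Ybr31II site (GAATTC) starts at position 58.
Ybr31II cuts after base 3 of each site, so after position 60.
The ApaI site (GGGCCC) starts at position 113.
ApaI cuts after base 5 of each site (before the last base), so after position 117.
Combined cut positions: 60, 117.
Circular molecule, 2 cuts → 2 fragments:
  61–117 → 57 bp
  118–146 then 1–60 → 29 + 60 = 89 bp
Sorted largest to smallest: 89, 57 bp.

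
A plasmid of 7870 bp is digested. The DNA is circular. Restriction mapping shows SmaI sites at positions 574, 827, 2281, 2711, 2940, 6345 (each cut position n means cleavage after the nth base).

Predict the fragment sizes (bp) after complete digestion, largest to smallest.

Circular molecule, 6 cuts → 6 fragments:
  827 − 574 = 253 bp
  2281 − 827 = 1454 bp
  2711 − 2281 = 430 bp
  2940 − 2711 = 229 bp
  6345 − 2940 = 3405 bp
  wrap: 7870 − 6345 + 574 = 2099 bp
Sorted largest to smallest: 3405, 2099, 1454, 430, 253, 229 bp.

3405, 2099, 1454, 430, 253, 229 bp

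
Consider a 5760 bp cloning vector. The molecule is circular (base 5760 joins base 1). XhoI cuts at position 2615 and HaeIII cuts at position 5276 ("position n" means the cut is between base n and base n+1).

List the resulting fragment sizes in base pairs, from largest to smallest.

3099, 2661 bp

Combined cut positions (sorted): 2615, 5276.
Circular molecule, 2 cuts → 2 fragments:
  5276 − 2615 = 2661 bp
  wrap: 5760 − 5276 + 2615 = 3099 bp
Sorted largest to smallest: 3099, 2661 bp.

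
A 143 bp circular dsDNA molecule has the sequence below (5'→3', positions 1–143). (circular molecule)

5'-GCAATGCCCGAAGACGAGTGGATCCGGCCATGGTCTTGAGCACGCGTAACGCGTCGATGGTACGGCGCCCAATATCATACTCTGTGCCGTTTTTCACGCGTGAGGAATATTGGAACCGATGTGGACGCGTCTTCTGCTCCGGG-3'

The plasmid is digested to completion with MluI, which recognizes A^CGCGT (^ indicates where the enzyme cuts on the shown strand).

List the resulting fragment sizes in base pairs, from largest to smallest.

60, 47, 29, 7 bp

MluI sites (ACGCGT) start at positions 42, 49, 96, 125.
MluI cuts after the first base of each site, so after positions 42, 49, 96, 125.
Circular molecule, 4 cuts → 4 fragments:
  43–49 → 7 bp
  50–96 → 47 bp
  97–125 → 29 bp
  126–143 then 1–42 → 18 + 42 = 60 bp
Sorted largest to smallest: 60, 47, 29, 7 bp.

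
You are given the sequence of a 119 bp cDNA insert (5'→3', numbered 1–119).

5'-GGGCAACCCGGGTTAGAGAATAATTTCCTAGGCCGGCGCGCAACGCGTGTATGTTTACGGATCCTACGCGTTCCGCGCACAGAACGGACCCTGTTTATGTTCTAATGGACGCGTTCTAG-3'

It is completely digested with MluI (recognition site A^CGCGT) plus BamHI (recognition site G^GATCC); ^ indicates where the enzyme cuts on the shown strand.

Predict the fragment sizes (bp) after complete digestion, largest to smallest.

MluI sites (ACGCGT) start at positions 43, 66, 109.
MluI cuts after the first base of each site, so after positions 43, 66, 109.
The BamHI site (GGATCC) starts at position 59.
BamHI cuts after the first base of each site, so after position 59.
Combined cut positions: 43, 59, 66, 109.
Linear molecule, 4 cuts → 5 fragments:
  1–43 → 43 bp
  44–59 → 16 bp
  60–66 → 7 bp
  67–109 → 43 bp
  110–119 → 10 bp
Sorted largest to smallest: 43, 43, 16, 10, 7 bp.

43, 43, 16, 10, 7 bp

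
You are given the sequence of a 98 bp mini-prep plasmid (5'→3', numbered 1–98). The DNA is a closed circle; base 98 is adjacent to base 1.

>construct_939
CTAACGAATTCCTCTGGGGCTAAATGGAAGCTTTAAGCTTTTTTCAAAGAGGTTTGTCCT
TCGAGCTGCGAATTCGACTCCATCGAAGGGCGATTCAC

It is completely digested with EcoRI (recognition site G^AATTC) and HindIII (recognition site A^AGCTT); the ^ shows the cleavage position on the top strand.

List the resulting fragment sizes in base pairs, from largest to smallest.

EcoRI sites (GAATTC) start at positions 6, 70.
EcoRI cuts after the first base of each site, so after positions 6, 70.
HindIII sites (AAGCTT) start at positions 28, 35.
HindIII cuts after the first base of each site, so after positions 28, 35.
Combined cut positions: 6, 28, 35, 70.
Circular molecule, 4 cuts → 4 fragments:
  7–28 → 22 bp
  29–35 → 7 bp
  36–70 → 35 bp
  71–98 then 1–6 → 28 + 6 = 34 bp
Sorted largest to smallest: 35, 34, 22, 7 bp.

35, 34, 22, 7 bp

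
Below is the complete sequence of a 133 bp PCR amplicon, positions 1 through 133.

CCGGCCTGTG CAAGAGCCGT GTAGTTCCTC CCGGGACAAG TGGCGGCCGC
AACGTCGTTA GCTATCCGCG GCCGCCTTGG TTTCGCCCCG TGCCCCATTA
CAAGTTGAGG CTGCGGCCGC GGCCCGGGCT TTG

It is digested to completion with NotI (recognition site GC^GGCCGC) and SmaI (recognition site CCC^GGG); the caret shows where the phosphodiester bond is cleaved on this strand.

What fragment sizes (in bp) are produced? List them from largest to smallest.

NotI sites (GCGGCCGC) start at positions 43, 68, 113.
NotI cuts after base 2 of each site, so after positions 44, 69, 114.
SmaI sites (CCCGGG) start at positions 30, 123.
SmaI cuts after base 3 of each site, so after positions 32, 125.
Combined cut positions: 32, 44, 69, 114, 125.
Linear molecule, 5 cuts → 6 fragments:
  1–32 → 32 bp
  33–44 → 12 bp
  45–69 → 25 bp
  70–114 → 45 bp
  115–125 → 11 bp
  126–133 → 8 bp
Sorted largest to smallest: 45, 32, 25, 12, 11, 8 bp.

45, 32, 25, 12, 11, 8 bp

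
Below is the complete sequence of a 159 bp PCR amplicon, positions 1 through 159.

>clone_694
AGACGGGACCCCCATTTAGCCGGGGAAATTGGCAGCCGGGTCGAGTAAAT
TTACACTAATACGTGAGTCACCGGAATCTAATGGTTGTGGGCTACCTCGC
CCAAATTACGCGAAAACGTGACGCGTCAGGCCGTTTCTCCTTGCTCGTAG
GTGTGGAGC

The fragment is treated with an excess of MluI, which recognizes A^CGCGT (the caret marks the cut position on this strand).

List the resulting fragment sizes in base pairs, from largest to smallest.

121, 38 bp

The MluI site (ACGCGT) starts at position 121.
MluI cuts after the first base of each site, so after position 121.
Linear molecule, 1 cut → 2 fragments:
  1–121 → 121 bp
  122–159 → 38 bp
Sorted largest to smallest: 121, 38 bp.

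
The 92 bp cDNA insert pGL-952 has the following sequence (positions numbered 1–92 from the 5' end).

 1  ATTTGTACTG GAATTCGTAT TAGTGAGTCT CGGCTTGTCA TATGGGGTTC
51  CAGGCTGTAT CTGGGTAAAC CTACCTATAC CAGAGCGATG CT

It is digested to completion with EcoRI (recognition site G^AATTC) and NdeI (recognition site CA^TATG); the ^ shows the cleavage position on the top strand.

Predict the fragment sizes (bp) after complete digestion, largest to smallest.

The EcoRI site (GAATTC) starts at position 11.
EcoRI cuts after the first base of each site, so after position 11.
The NdeI site (CATATG) starts at position 39.
NdeI cuts after base 2 of each site, so after position 40.
Combined cut positions: 11, 40.
Linear molecule, 2 cuts → 3 fragments:
  1–11 → 11 bp
  12–40 → 29 bp
  41–92 → 52 bp
Sorted largest to smallest: 52, 29, 11 bp.

52, 29, 11 bp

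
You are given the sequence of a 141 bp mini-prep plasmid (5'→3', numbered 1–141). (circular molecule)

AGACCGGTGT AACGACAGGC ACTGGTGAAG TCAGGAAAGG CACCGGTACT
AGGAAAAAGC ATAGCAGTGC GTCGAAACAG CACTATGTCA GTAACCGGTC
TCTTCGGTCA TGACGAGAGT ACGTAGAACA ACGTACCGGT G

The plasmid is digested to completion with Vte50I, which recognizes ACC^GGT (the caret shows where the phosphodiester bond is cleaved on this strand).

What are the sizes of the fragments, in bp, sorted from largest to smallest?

Vte50I sites (ACCGGT) start at positions 3, 42, 94, 135.
Vte50I cuts after base 3 of each site, so after positions 5, 44, 96, 137.
Circular molecule, 4 cuts → 4 fragments:
  6–44 → 39 bp
  45–96 → 52 bp
  97–137 → 41 bp
  138–141 then 1–5 → 4 + 5 = 9 bp
Sorted largest to smallest: 52, 41, 39, 9 bp.

52, 41, 39, 9 bp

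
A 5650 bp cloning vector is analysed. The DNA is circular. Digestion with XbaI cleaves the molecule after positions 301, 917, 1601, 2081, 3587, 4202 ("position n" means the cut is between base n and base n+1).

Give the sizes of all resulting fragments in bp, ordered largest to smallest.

Circular molecule, 6 cuts → 6 fragments:
  917 − 301 = 616 bp
  1601 − 917 = 684 bp
  2081 − 1601 = 480 bp
  3587 − 2081 = 1506 bp
  4202 − 3587 = 615 bp
  wrap: 5650 − 4202 + 301 = 1749 bp
Sorted largest to smallest: 1749, 1506, 684, 616, 615, 480 bp.

1749, 1506, 684, 616, 615, 480 bp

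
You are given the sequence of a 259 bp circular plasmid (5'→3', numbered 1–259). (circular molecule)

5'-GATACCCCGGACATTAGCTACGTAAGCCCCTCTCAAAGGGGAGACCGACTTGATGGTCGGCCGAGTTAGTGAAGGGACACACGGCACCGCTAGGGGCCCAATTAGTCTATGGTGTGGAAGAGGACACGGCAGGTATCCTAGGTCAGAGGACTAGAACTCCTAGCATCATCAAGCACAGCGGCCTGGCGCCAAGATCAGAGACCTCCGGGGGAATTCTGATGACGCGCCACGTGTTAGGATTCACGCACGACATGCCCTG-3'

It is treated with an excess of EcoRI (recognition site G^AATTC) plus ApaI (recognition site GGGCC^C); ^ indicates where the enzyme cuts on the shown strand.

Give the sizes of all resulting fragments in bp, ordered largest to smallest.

146, 113 bp

The EcoRI site (GAATTC) starts at position 211.
EcoRI cuts after the first base of each site, so after position 211.
The ApaI site (GGGCCC) starts at position 94.
ApaI cuts after base 5 of each site (before the last base), so after position 98.
Combined cut positions: 98, 211.
Circular molecule, 2 cuts → 2 fragments:
  99–211 → 113 bp
  212–259 then 1–98 → 48 + 98 = 146 bp
Sorted largest to smallest: 146, 113 bp.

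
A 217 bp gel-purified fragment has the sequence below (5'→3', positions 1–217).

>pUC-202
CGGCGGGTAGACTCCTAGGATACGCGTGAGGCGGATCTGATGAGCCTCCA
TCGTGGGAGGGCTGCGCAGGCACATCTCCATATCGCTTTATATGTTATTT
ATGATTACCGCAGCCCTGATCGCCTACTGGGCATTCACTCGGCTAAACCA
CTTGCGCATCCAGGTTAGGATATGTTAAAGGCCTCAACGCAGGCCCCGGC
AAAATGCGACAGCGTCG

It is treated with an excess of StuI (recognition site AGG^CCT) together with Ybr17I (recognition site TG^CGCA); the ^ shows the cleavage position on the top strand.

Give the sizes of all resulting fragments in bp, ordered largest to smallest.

90, 64, 36, 27 bp

The StuI site (AGGCCT) starts at position 179.
StuI cuts after base 3 of each site, so after position 181.
Ybr17I sites (TGCGCA) start at positions 63, 153.
Ybr17I cuts after base 2 of each site, so after positions 64, 154.
Combined cut positions: 64, 154, 181.
Linear molecule, 3 cuts → 4 fragments:
  1–64 → 64 bp
  65–154 → 90 bp
  155–181 → 27 bp
  182–217 → 36 bp
Sorted largest to smallest: 90, 64, 36, 27 bp.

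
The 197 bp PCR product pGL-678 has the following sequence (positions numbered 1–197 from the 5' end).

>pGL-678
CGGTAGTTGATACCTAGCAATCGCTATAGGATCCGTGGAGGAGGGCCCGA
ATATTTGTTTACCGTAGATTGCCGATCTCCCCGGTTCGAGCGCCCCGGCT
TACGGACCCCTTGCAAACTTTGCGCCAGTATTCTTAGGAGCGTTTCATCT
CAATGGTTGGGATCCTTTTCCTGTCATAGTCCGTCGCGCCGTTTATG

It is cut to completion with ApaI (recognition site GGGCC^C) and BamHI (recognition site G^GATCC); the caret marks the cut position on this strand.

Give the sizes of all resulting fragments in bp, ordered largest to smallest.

The ApaI site (GGGCCC) starts at position 43.
ApaI cuts after base 5 of each site (before the last base), so after position 47.
BamHI sites (GGATCC) start at positions 29, 160.
BamHI cuts after the first base of each site, so after positions 29, 160.
Combined cut positions: 29, 47, 160.
Linear molecule, 3 cuts → 4 fragments:
  1–29 → 29 bp
  30–47 → 18 bp
  48–160 → 113 bp
  161–197 → 37 bp
Sorted largest to smallest: 113, 37, 29, 18 bp.

113, 37, 29, 18 bp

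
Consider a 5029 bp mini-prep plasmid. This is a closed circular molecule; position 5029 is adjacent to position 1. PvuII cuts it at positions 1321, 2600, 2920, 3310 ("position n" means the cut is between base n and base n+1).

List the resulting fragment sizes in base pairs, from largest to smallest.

3040, 1279, 390, 320 bp

Circular molecule, 4 cuts → 4 fragments:
  2600 − 1321 = 1279 bp
  2920 − 2600 = 320 bp
  3310 − 2920 = 390 bp
  wrap: 5029 − 3310 + 1321 = 3040 bp
Sorted largest to smallest: 3040, 1279, 390, 320 bp.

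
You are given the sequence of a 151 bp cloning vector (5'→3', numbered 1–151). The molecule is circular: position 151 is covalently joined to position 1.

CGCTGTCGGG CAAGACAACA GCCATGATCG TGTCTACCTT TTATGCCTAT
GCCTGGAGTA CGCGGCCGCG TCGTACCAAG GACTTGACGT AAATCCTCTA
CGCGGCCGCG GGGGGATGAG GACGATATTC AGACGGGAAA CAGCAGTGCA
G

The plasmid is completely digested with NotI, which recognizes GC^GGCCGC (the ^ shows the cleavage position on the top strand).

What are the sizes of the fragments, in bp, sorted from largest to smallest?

NotI sites (GCGGCCGC) start at positions 62, 102.
NotI cuts after base 2 of each site, so after positions 63, 103.
Circular molecule, 2 cuts → 2 fragments:
  64–103 → 40 bp
  104–151 then 1–63 → 48 + 63 = 111 bp
Sorted largest to smallest: 111, 40 bp.

111, 40 bp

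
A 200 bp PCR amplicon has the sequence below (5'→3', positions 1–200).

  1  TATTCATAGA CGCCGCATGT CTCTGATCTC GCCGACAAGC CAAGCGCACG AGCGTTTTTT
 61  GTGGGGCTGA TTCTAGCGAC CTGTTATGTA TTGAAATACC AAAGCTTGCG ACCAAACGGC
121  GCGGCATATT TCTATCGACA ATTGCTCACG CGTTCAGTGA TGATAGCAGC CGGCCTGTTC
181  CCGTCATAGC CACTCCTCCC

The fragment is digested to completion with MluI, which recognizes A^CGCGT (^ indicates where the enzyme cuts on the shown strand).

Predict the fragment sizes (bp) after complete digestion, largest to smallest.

The MluI site (ACGCGT) starts at position 148.
MluI cuts after the first base of each site, so after position 148.
Linear molecule, 1 cut → 2 fragments:
  1–148 → 148 bp
  149–200 → 52 bp
Sorted largest to smallest: 148, 52 bp.

148, 52 bp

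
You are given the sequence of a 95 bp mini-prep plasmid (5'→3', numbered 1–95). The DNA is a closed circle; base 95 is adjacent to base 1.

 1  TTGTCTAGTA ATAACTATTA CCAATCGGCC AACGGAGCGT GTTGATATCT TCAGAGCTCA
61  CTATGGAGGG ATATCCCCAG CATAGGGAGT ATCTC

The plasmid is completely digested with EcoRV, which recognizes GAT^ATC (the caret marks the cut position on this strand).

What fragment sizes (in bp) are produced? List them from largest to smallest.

EcoRV sites (GATATC) start at positions 44, 70.
EcoRV cuts after base 3 of each site, so after positions 46, 72.
Circular molecule, 2 cuts → 2 fragments:
  47–72 → 26 bp
  73–95 then 1–46 → 23 + 46 = 69 bp
Sorted largest to smallest: 69, 26 bp.

69, 26 bp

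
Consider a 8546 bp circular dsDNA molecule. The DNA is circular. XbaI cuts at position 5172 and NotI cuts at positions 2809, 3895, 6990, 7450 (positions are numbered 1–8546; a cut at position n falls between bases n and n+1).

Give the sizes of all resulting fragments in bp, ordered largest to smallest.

3905, 1818, 1277, 1086, 460 bp

Combined cut positions (sorted): 2809, 3895, 5172, 6990, 7450.
Circular molecule, 5 cuts → 5 fragments:
  3895 − 2809 = 1086 bp
  5172 − 3895 = 1277 bp
  6990 − 5172 = 1818 bp
  7450 − 6990 = 460 bp
  wrap: 8546 − 7450 + 2809 = 3905 bp
Sorted largest to smallest: 3905, 1818, 1277, 1086, 460 bp.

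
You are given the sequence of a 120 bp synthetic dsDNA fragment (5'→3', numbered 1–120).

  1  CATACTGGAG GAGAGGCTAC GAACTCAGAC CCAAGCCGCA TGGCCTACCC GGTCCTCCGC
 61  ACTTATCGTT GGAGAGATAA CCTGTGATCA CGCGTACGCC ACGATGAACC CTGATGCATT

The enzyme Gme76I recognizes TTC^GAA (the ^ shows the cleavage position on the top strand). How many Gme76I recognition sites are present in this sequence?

No occurrence of TTCGAA is present in the sequence.
Gme76I does not cut: 0 sites.

0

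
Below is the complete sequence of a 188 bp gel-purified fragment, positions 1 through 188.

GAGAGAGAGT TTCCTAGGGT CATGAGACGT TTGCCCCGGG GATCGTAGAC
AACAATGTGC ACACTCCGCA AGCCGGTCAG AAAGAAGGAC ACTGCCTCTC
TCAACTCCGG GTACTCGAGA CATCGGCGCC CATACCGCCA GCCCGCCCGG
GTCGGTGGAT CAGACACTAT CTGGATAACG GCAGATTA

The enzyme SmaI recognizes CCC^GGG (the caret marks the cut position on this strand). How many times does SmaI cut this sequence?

2

CCCGGG occurs starting at positions 35, 146.
SmaI cuts at 2 sites.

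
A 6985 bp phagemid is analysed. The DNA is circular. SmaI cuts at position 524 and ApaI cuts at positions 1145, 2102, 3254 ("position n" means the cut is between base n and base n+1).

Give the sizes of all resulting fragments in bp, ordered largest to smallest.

Combined cut positions (sorted): 524, 1145, 2102, 3254.
Circular molecule, 4 cuts → 4 fragments:
  1145 − 524 = 621 bp
  2102 − 1145 = 957 bp
  3254 − 2102 = 1152 bp
  wrap: 6985 − 3254 + 524 = 4255 bp
Sorted largest to smallest: 4255, 1152, 957, 621 bp.

4255, 1152, 957, 621 bp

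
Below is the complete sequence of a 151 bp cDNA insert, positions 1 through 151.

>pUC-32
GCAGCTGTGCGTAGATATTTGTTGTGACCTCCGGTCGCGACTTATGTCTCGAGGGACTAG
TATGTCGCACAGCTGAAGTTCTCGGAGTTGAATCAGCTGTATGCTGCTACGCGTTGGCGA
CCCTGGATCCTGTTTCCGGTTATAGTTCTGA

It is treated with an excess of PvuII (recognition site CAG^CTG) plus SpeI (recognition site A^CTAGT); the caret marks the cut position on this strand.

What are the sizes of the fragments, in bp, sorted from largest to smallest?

PvuII sites (CAGCTG) start at positions 2, 70, 94.
PvuII cuts after base 3 of each site, so after positions 4, 72, 96.
The SpeI site (ACTAGT) starts at position 56.
SpeI cuts after the first base of each site, so after position 56.
Combined cut positions: 4, 56, 72, 96.
Linear molecule, 4 cuts → 5 fragments:
  1–4 → 4 bp
  5–56 → 52 bp
  57–72 → 16 bp
  73–96 → 24 bp
  97–151 → 55 bp
Sorted largest to smallest: 55, 52, 24, 16, 4 bp.

55, 52, 24, 16, 4 bp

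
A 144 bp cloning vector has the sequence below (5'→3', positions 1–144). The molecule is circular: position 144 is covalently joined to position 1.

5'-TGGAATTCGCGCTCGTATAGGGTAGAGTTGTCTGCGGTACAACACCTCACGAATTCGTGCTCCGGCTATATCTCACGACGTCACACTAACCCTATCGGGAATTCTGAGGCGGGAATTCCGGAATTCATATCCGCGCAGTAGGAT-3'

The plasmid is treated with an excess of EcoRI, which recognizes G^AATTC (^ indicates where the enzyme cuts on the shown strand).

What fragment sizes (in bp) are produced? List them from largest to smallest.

EcoRI sites (GAATTC) start at positions 3, 51, 99, 113, 121.
EcoRI cuts after the first base of each site, so after positions 3, 51, 99, 113, 121.
Circular molecule, 5 cuts → 5 fragments:
  4–51 → 48 bp
  52–99 → 48 bp
  100–113 → 14 bp
  114–121 → 8 bp
  122–144 then 1–3 → 23 + 3 = 26 bp
Sorted largest to smallest: 48, 48, 26, 14, 8 bp.

48, 48, 26, 14, 8 bp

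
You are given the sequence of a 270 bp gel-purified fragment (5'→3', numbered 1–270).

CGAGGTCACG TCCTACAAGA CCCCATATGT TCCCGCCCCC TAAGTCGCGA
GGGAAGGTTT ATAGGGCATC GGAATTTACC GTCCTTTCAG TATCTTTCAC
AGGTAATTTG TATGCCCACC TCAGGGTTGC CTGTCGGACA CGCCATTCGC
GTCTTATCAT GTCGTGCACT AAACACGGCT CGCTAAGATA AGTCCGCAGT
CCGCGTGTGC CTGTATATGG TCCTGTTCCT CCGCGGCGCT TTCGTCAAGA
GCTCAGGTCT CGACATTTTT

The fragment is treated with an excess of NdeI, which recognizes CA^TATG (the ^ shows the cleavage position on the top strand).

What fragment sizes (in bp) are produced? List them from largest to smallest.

The NdeI site (CATATG) starts at position 24.
NdeI cuts after base 2 of each site, so after position 25.
Linear molecule, 1 cut → 2 fragments:
  1–25 → 25 bp
  26–270 → 245 bp
Sorted largest to smallest: 245, 25 bp.

245, 25 bp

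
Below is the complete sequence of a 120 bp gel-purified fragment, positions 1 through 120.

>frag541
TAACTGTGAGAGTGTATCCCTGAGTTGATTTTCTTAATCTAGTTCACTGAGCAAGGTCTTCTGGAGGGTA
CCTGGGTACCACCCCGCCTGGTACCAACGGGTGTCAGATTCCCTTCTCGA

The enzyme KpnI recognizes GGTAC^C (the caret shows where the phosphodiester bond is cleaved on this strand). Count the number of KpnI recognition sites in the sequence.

GGTACC occurs starting at positions 67, 75, 90.
KpnI cuts at 3 sites.

3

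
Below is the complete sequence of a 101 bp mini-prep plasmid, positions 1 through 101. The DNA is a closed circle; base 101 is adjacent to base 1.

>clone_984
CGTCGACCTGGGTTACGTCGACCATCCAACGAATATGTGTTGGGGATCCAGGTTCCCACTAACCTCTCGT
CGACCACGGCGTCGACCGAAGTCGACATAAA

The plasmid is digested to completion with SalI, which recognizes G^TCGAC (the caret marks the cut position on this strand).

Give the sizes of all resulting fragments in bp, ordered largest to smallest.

SalI sites (GTCGAC) start at positions 2, 17, 69, 81, 91.
SalI cuts after the first base of each site, so after positions 2, 17, 69, 81, 91.
Circular molecule, 5 cuts → 5 fragments:
  3–17 → 15 bp
  18–69 → 52 bp
  70–81 → 12 bp
  82–91 → 10 bp
  92–101 then 1–2 → 10 + 2 = 12 bp
Sorted largest to smallest: 52, 15, 12, 12, 10 bp.

52, 15, 12, 12, 10 bp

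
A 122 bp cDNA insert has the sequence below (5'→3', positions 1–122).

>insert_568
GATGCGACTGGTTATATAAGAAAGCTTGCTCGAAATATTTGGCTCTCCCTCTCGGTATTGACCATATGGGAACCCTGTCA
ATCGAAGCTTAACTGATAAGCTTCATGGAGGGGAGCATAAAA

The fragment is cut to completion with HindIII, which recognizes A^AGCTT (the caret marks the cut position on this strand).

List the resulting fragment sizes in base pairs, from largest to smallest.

HindIII sites (AAGCTT) start at positions 22, 85, 98.
HindIII cuts after the first base of each site, so after positions 22, 85, 98.
Linear molecule, 3 cuts → 4 fragments:
  1–22 → 22 bp
  23–85 → 63 bp
  86–98 → 13 bp
  99–122 → 24 bp
Sorted largest to smallest: 63, 24, 22, 13 bp.

63, 24, 22, 13 bp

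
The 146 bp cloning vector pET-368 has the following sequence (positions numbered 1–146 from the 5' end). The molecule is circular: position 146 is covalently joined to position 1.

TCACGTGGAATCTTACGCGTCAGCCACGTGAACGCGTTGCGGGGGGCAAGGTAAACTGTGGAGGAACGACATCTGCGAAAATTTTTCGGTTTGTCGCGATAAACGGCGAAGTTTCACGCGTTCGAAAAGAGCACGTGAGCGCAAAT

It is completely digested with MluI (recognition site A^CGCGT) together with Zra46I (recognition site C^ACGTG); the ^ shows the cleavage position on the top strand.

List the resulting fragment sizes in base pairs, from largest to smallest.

84, 16, 16, 13, 10, 7 bp

MluI sites (ACGCGT) start at positions 15, 32, 116.
MluI cuts after the first base of each site, so after positions 15, 32, 116.
Zra46I sites (CACGTG) start at positions 2, 25, 132.
Zra46I cuts after the first base of each site, so after positions 2, 25, 132.
Combined cut positions: 2, 15, 25, 32, 116, 132.
Circular molecule, 6 cuts → 6 fragments:
  3–15 → 13 bp
  16–25 → 10 bp
  26–32 → 7 bp
  33–116 → 84 bp
  117–132 → 16 bp
  133–146 then 1–2 → 14 + 2 = 16 bp
Sorted largest to smallest: 84, 16, 16, 13, 10, 7 bp.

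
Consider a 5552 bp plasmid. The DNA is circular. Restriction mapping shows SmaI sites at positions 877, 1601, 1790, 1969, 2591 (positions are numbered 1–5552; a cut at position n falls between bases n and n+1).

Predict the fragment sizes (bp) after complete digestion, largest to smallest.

Circular molecule, 5 cuts → 5 fragments:
  1601 − 877 = 724 bp
  1790 − 1601 = 189 bp
  1969 − 1790 = 179 bp
  2591 − 1969 = 622 bp
  wrap: 5552 − 2591 + 877 = 3838 bp
Sorted largest to smallest: 3838, 724, 622, 189, 179 bp.

3838, 724, 622, 189, 179 bp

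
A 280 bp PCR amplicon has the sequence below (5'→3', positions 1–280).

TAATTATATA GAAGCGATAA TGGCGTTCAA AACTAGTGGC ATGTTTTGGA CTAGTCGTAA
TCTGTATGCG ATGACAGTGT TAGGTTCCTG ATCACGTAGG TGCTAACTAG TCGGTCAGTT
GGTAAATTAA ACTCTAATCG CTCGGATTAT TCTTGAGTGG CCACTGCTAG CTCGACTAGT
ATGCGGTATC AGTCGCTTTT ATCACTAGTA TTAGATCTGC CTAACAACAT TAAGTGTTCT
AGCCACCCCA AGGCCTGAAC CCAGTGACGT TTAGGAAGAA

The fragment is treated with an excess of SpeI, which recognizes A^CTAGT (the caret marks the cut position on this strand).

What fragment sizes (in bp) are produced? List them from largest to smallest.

76, 69, 56, 32, 29, 18 bp

SpeI sites (ACTAGT) start at positions 32, 50, 106, 175, 204.
SpeI cuts after the first base of each site, so after positions 32, 50, 106, 175, 204.
Linear molecule, 5 cuts → 6 fragments:
  1–32 → 32 bp
  33–50 → 18 bp
  51–106 → 56 bp
  107–175 → 69 bp
  176–204 → 29 bp
  205–280 → 76 bp
Sorted largest to smallest: 76, 69, 56, 32, 29, 18 bp.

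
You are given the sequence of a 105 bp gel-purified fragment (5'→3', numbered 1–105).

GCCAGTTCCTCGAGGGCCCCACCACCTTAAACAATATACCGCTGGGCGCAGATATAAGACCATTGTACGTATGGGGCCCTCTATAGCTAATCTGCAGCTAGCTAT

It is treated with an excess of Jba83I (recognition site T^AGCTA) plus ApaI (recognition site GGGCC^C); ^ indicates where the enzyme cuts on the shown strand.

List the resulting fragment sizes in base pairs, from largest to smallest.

Jba83I sites (TAGCTA) start at positions 84, 99.
Jba83I cuts after the first base of each site, so after positions 84, 99.
ApaI sites (GGGCCC) start at positions 14, 74.
ApaI cuts after base 5 of each site (before the last base), so after positions 18, 78.
Combined cut positions: 18, 78, 84, 99.
Linear molecule, 4 cuts → 5 fragments:
  1–18 → 18 bp
  19–78 → 60 bp
  79–84 → 6 bp
  85–99 → 15 bp
  100–105 → 6 bp
Sorted largest to smallest: 60, 18, 15, 6, 6 bp.

60, 18, 15, 6, 6 bp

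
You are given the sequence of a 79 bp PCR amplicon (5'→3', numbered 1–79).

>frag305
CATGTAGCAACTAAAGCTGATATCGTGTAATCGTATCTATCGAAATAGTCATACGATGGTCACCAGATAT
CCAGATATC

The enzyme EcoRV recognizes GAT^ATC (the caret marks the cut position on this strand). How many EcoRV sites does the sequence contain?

GATATC occurs starting at positions 19, 66, 74.
EcoRV cuts at 3 sites.

3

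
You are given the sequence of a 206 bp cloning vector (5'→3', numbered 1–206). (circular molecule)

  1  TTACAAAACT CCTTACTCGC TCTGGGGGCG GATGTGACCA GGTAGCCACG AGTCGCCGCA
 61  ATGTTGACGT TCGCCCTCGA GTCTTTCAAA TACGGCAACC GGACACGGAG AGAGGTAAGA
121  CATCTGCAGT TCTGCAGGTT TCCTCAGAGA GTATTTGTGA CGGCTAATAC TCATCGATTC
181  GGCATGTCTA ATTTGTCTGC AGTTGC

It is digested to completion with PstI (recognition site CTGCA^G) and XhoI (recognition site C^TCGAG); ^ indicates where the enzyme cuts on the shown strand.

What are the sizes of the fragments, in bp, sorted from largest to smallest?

81, 65, 52, 8 bp

PstI sites (CTGCAG) start at positions 124, 132, 197.
PstI cuts after base 5 of each site (before the last base), so after positions 128, 136, 201.
The XhoI site (CTCGAG) starts at position 76.
XhoI cuts after the first base of each site, so after position 76.
Combined cut positions: 76, 128, 136, 201.
Circular molecule, 4 cuts → 4 fragments:
  77–128 → 52 bp
  129–136 → 8 bp
  137–201 → 65 bp
  202–206 then 1–76 → 5 + 76 = 81 bp
Sorted largest to smallest: 81, 65, 52, 8 bp.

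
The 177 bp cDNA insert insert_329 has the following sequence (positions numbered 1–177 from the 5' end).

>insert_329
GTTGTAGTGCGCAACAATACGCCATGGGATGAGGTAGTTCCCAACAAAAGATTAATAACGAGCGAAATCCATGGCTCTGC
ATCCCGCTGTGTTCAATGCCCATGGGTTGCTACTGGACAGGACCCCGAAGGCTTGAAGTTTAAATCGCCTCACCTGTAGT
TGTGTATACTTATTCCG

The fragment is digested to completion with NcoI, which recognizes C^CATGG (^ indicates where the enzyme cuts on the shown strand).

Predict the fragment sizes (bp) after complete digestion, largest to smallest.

77, 47, 31, 22 bp

NcoI sites (CCATGG) start at positions 22, 69, 100.
NcoI cuts after the first base of each site, so after positions 22, 69, 100.
Linear molecule, 3 cuts → 4 fragments:
  1–22 → 22 bp
  23–69 → 47 bp
  70–100 → 31 bp
  101–177 → 77 bp
Sorted largest to smallest: 77, 47, 31, 22 bp.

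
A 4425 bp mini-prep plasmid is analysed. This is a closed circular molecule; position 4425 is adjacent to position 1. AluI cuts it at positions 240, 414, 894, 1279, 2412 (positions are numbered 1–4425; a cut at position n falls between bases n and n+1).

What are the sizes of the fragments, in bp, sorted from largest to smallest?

Circular molecule, 5 cuts → 5 fragments:
  414 − 240 = 174 bp
  894 − 414 = 480 bp
  1279 − 894 = 385 bp
  2412 − 1279 = 1133 bp
  wrap: 4425 − 2412 + 240 = 2253 bp
Sorted largest to smallest: 2253, 1133, 480, 385, 174 bp.

2253, 1133, 480, 385, 174 bp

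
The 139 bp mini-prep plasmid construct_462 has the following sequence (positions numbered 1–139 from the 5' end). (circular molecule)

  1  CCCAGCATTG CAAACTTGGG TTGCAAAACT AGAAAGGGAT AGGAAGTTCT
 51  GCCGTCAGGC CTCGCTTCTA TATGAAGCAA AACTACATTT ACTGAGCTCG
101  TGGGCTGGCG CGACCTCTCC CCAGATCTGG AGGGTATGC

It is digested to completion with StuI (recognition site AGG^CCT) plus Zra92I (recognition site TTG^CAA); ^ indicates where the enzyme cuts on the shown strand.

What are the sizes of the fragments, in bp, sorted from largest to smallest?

The StuI site (AGGCCT) starts at position 57.
StuI cuts after base 3 of each site, so after position 59.
Zra92I sites (TTGCAA) start at positions 8, 21.
Zra92I cuts after base 3 of each site, so after positions 10, 23.
Combined cut positions: 10, 23, 59.
Circular molecule, 3 cuts → 3 fragments:
  11–23 → 13 bp
  24–59 → 36 bp
  60–139 then 1–10 → 80 + 10 = 90 bp
Sorted largest to smallest: 90, 36, 13 bp.

90, 36, 13 bp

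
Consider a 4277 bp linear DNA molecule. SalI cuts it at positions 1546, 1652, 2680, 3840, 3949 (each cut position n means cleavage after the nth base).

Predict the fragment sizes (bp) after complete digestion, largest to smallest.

Linear molecule, 5 cuts → 6 fragments:
  1546 − 0 = 1546 bp
  1652 − 1546 = 106 bp
  2680 − 1652 = 1028 bp
  3840 − 2680 = 1160 bp
  3949 − 3840 = 109 bp
  4277 − 3949 = 328 bp
Sorted largest to smallest: 1546, 1160, 1028, 328, 109, 106 bp.

1546, 1160, 1028, 328, 109, 106 bp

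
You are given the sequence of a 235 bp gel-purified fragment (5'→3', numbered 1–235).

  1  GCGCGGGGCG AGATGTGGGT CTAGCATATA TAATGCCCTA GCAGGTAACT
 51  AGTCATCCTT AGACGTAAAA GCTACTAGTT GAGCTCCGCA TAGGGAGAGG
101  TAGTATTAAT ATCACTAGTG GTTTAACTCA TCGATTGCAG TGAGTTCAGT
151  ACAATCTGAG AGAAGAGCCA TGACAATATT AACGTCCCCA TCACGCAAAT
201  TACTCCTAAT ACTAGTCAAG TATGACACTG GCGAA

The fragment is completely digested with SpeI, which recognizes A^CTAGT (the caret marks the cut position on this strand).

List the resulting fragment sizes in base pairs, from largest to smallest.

97, 48, 40, 26, 24 bp

SpeI sites (ACTAGT) start at positions 48, 74, 114, 211.
SpeI cuts after the first base of each site, so after positions 48, 74, 114, 211.
Linear molecule, 4 cuts → 5 fragments:
  1–48 → 48 bp
  49–74 → 26 bp
  75–114 → 40 bp
  115–211 → 97 bp
  212–235 → 24 bp
Sorted largest to smallest: 97, 48, 40, 26, 24 bp.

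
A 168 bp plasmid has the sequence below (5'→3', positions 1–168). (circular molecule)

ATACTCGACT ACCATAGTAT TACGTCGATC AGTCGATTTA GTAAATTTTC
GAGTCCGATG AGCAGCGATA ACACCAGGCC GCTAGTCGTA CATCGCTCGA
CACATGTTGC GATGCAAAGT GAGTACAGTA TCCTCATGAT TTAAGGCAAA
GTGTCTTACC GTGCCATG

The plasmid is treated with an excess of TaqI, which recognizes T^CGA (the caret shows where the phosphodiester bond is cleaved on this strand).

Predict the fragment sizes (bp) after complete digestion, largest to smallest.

TaqI sites (TCGA) start at positions 5, 25, 33, 49, 97.
TaqI cuts after the first base of each site, so after positions 5, 25, 33, 49, 97.
Circular molecule, 5 cuts → 5 fragments:
  6–25 → 20 bp
  26–33 → 8 bp
  34–49 → 16 bp
  50–97 → 48 bp
  98–168 then 1–5 → 71 + 5 = 76 bp
Sorted largest to smallest: 76, 48, 20, 16, 8 bp.

76, 48, 20, 16, 8 bp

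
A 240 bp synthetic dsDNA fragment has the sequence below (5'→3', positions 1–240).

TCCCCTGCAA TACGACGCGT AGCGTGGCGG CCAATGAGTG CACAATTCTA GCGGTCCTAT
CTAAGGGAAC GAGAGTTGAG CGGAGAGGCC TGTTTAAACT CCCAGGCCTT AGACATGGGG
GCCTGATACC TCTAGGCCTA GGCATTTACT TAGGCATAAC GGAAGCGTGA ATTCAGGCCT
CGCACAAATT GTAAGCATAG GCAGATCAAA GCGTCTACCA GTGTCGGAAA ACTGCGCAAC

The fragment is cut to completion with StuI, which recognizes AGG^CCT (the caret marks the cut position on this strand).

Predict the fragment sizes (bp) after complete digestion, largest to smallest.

StuI sites (AGGCCT) start at positions 86, 104, 134, 175.
StuI cuts after base 3 of each site, so after positions 88, 106, 136, 177.
Linear molecule, 4 cuts → 5 fragments:
  1–88 → 88 bp
  89–106 → 18 bp
  107–136 → 30 bp
  137–177 → 41 bp
  178–240 → 63 bp
Sorted largest to smallest: 88, 63, 41, 30, 18 bp.

88, 63, 41, 30, 18 bp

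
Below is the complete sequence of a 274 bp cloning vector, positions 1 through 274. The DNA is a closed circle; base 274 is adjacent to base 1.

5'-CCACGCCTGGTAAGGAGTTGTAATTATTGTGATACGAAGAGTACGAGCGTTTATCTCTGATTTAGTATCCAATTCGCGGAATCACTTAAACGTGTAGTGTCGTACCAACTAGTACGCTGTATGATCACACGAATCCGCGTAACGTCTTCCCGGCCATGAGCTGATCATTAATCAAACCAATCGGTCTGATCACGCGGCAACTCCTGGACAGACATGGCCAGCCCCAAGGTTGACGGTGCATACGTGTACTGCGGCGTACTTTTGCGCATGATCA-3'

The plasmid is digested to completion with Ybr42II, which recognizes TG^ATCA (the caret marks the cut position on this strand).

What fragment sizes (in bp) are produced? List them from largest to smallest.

Ybr42II sites (TGATCA) start at positions 122, 162, 187, 269.
Ybr42II cuts after base 2 of each site, so after positions 123, 163, 188, 270.
Circular molecule, 4 cuts → 4 fragments:
  124–163 → 40 bp
  164–188 → 25 bp
  189–270 → 82 bp
  271–274 then 1–123 → 4 + 123 = 127 bp
Sorted largest to smallest: 127, 82, 40, 25 bp.

127, 82, 40, 25 bp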